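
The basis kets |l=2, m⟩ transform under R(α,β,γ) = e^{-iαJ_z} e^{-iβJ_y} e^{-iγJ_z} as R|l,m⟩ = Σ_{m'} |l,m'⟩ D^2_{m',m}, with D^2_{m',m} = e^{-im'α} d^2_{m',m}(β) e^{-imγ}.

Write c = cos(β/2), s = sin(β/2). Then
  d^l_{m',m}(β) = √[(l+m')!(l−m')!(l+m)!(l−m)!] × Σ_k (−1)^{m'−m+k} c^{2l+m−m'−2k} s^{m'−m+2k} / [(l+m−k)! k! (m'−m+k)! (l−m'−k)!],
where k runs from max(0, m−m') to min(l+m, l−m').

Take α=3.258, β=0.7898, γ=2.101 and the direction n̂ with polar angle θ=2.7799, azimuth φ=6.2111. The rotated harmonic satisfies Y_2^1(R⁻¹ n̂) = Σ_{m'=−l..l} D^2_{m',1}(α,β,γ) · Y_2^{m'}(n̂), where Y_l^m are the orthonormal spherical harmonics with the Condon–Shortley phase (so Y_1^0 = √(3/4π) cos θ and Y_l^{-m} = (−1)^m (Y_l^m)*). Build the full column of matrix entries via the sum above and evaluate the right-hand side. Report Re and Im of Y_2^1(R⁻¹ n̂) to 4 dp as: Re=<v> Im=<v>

Re=-0.1084 Im=-0.2766

Need the full column D^2_{m',1} for m'=−2..2 at α=3.2580, β=0.7898, γ=2.1010.
cos(β/2)=0.923035, sin(β/2)=0.384716
d^2_{-2,1}: single k=3 term ⇒ +0.105116;  D = -0.030802-0.100502i
d^2_{-1,1}: k∈[2..3] ⇒ +0.378301 -0.021906 = +0.356395;  D = +0.143302+0.326316i
d^2_{0,1}: k∈[1..2] ⇒ +0.741089 -0.128740 = +0.612349;  D = -0.309670-0.528276i
d^2_{1,1}: k∈[0..1] ⇒ +0.725893 -0.378301 = +0.347592;  D = +0.209419+0.277424i
d^2_{2,1}: single k=0 term ⇒ -0.605097;  D = +0.418186+0.437336i
Y_2^{m'}(θ=2.7799,φ=6.2111) and Σ D·Y over m':
  (-0.0308-0.1005i)·(+0.0479+0.0069i)  (+0.1433+0.3263i)·(-0.2550-0.0184i)  (-0.3097-0.5283i)·(+0.5123+0.0000i)  (+0.2094+0.2774i)·(+0.2550-0.0184i)  (+0.4182+0.4373i)·(+0.0479-0.0069i)
Y_2^1(R⁻¹ n̂) = -0.108387-0.276601i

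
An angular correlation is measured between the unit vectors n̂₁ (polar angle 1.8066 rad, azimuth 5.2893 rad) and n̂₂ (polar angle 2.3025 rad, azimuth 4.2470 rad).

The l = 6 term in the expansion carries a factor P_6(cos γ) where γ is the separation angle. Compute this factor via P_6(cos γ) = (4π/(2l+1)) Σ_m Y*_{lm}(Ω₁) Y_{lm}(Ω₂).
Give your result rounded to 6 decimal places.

0.307115

Expand P_6 via completeness: Σ_{m} conj(Y_{6,m}) at Ω₁ times Y_{6,m} at Ω₂ —
  term(m=-6) = +0.033443-0.000983i   from Y*(Ω₁)=+0.387515+0.128364i, Y(Ω₂)=+0.077010-0.028046i
  term(m=-5) = +0.041463-0.076058i   from Y*(Ω₁)=-0.086377-0.328614i, Y(Ω₂)=+0.185471+0.174927i
  term(m=-4) = +0.028163+0.046646i   from Y*(Ω₁)=+0.085632-0.094378i, Y(Ω₂)=-0.122577+0.409628i
  term(m=-3) = +0.114955-0.001689i   from Y*(Ω₁)=-0.331406-0.053461i, Y(Ω₂)=-0.337273+0.059504i
  term(m=-2) = +0.001451-0.002572i   from Y*(Ω₁)=-0.014448-0.032619i, Y(Ω₂)=+0.049434+0.066393i
  term(m=-1) = -0.060740-0.104024i   from Y*(Ω₁)=-0.176659+0.271465i, Y(Ω₂)=-0.166906+0.332364i
  term(m=+0) = +0.000241+0.000000i   from Y*(Ω₁)=-0.010800-0.000000i, Y(Ω₂)=-0.022288+0.000000i
  term(m=+1) = -0.060740+0.104024i   from Y*(Ω₁)=+0.176659+0.271465i, Y(Ω₂)=+0.166906+0.332364i
  term(m=+2) = +0.001451+0.002572i   from Y*(Ω₁)=-0.014448+0.032619i, Y(Ω₂)=+0.049434-0.066393i
  term(m=+3) = +0.114955+0.001689i   from Y*(Ω₁)=+0.331406-0.053461i, Y(Ω₂)=+0.337273+0.059504i
  term(m=+4) = +0.028163-0.046646i   from Y*(Ω₁)=+0.085632+0.094378i, Y(Ω₂)=-0.122577-0.409628i
  term(m=+5) = +0.041463+0.076058i   from Y*(Ω₁)=+0.086377-0.328614i, Y(Ω₂)=-0.185471+0.174927i
  term(m=+6) = +0.033443+0.000983i   from Y*(Ω₁)=+0.387515-0.128364i, Y(Ω₂)=+0.077010+0.028046i
Total Σ_m = +0.317713-0.000000i. Multiply by 0.966644: +0.307115-0.000000i. P_6(cos γ) = 0.307115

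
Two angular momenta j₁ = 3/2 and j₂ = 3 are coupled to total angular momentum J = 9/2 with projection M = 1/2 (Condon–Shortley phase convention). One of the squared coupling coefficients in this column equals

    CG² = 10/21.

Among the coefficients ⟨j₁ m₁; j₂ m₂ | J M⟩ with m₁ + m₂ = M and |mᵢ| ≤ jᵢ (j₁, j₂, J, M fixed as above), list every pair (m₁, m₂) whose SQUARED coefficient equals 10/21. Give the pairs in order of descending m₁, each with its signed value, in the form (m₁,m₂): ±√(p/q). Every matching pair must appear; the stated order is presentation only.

(1/2,0): +√(10/21)

Admissible pairs with m₁+m₂ = M = 1/2: (-3/2,2), (-1/2,1), (1/2,0), (3/2,-1)
  (m₁,m₂)=(3/2,-1): CG² = 5/42, CG = +√(5/42)
  (m₁,m₂)=(1/2,0): CG² = 10/21, CG = +√(10/21)   ← matches the target
  (m₁,m₂)=(-1/2,1): CG² = 5/14, CG = +√(5/14)
  (m₁,m₂)=(-3/2,2): CG² = 1/21, CG = +√(1/21)
Pairs with CG² = 10/21: (1/2,0): +√(10/21)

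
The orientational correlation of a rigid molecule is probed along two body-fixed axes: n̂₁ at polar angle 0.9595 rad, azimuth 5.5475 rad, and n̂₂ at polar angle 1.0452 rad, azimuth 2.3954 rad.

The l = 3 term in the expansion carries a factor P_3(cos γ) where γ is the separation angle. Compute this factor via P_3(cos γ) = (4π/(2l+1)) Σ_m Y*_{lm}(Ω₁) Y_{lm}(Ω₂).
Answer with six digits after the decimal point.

0.444846

Summing Y*_{l m}(θ₁,φ₁)·Y_{l m}(θ₂,φ₂) over m ∈ [−3, 3]; prefactor 4π/(2·3+1) = 1.795196:
  [-3]  conj(Y_{3,-3})(Ω₁) = -0.136143-0.184289i ; Y_{3,-3}(Ω₂) = +0.167231-0.212048i ; Δ = -0.061846-0.001950i
  [-2]  conj(Y_{3,-2})(Ω₁) = +0.039044-0.391399i ; Y_{3,-2}(Ω₂) = +0.030054+0.382503i ; Δ = +0.150885+0.003171i
  [-1]  conj(Y_{3,-1})(Ω₁) = +0.126941-0.114908i ; Y_{3,-1}(Ω₂) = -0.053096-0.049088i ; Δ = -0.012381-0.000130i
  [+0]  conj(Y_{3,0})(Ω₁) = -0.289787-0.000000i ; Y_{3,0}(Ω₂) = -0.326037+0.000000i ; Δ = +0.094481+0.000000i
  [+1]  conj(Y_{3,1})(Ω₁) = -0.126941-0.114908i ; Y_{3,1}(Ω₂) = +0.053096-0.049088i ; Δ = -0.012381+0.000130i
  [+2]  conj(Y_{3,2})(Ω₁) = +0.039044+0.391399i ; Y_{3,2}(Ω₂) = +0.030054-0.382503i ; Δ = +0.150885-0.003171i
  [+3]  conj(Y_{3,3})(Ω₁) = +0.136143-0.184289i ; Y_{3,3}(Ω₂) = -0.167231-0.212048i ; Δ = -0.061846+0.001950i
Total Σ_m = +0.247798+0.000000i. Multiply by 1.795196: +0.444846+0.000000i. P_3(cos γ) = 0.444846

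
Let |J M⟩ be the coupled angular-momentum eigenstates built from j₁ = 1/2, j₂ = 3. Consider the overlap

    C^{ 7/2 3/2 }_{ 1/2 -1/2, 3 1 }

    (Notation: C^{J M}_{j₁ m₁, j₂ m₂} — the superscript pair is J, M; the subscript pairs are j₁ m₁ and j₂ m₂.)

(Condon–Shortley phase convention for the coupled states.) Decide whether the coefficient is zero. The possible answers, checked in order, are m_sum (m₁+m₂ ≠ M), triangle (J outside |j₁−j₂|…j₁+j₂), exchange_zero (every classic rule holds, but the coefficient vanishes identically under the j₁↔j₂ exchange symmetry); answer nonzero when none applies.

m_sum

m-sum: m₁+m₂ = -1/2+1 = 1/2, M = 3/2  ✗ ⇒ coefficient is 0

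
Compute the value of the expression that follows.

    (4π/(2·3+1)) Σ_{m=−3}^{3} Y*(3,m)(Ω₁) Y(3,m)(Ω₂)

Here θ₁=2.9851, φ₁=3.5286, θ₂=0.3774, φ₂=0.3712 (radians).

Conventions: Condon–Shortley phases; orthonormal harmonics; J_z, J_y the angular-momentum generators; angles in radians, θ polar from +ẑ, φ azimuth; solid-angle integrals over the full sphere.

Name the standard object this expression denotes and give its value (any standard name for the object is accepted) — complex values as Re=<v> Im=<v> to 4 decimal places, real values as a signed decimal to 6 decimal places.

Legendre polynomial (addition theorem), -0.858547

This sum is the spherical-harmonic addition theorem: it equals the Legendre polynomial P_l(cos γ) of the angle γ between the two directions.
Expand P_3 via completeness: Σ_{m} conj(Y_{3,m}) at Ω₁ times Y_{3,m} at Ω₂ —
  term(m=-3) = -0.000033-0.000002i   from Y*(Ω₁)=-0.000629-0.001449i, Y(Ω₂)=+0.009216-0.018734i
  term(m=-2) = -0.003162-0.000100i   from Y*(Ω₁)=-0.017535-0.017141i, Y(Ω₂)=+0.095064-0.087221i
  term(m=-1) = -0.077257-0.001221i   from Y*(Ω₁)=-0.180911-0.073732i, Y(Ω₂)=+0.368575-0.143466i
  term(m=+0) = -0.317343-0.000000i   from Y*(Ω₁)=-0.692463-0.000000i, Y(Ω₂)=+0.458281+0.000000i
  term(m=+1) = -0.077257+0.001221i   from Y*(Ω₁)=+0.180911-0.073732i, Y(Ω₂)=-0.368575-0.143466i
  term(m=+2) = -0.003162+0.000100i   from Y*(Ω₁)=-0.017535+0.017141i, Y(Ω₂)=+0.095064+0.087221i
  term(m=+3) = -0.000033+0.000002i   from Y*(Ω₁)=+0.000629-0.001449i, Y(Ω₂)=-0.009216-0.018734i
Σ over m = -0.478247+0.000000i; ×(4π/7) → -0.858547+0.000000i. Real part: -0.858547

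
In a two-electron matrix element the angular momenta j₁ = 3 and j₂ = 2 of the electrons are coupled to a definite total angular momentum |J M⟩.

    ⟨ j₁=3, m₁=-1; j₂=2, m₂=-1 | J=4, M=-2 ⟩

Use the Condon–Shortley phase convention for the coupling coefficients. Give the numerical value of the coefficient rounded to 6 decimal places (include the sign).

+√(1/28) = +0.188982

√[9·1!5!3!/10! · 2!4!1!3!2!6!] = √(5184/7)
  +(−1)^0/∏(0,1,4,1,1,2)! = 1/48  (running 1/48)
  +(−1)^1/∏(1,0,3,0,2,3)! = -1/72  (running 1/144)
⟨..|..⟩ = √(5184/7)·(1/144) = +0.188982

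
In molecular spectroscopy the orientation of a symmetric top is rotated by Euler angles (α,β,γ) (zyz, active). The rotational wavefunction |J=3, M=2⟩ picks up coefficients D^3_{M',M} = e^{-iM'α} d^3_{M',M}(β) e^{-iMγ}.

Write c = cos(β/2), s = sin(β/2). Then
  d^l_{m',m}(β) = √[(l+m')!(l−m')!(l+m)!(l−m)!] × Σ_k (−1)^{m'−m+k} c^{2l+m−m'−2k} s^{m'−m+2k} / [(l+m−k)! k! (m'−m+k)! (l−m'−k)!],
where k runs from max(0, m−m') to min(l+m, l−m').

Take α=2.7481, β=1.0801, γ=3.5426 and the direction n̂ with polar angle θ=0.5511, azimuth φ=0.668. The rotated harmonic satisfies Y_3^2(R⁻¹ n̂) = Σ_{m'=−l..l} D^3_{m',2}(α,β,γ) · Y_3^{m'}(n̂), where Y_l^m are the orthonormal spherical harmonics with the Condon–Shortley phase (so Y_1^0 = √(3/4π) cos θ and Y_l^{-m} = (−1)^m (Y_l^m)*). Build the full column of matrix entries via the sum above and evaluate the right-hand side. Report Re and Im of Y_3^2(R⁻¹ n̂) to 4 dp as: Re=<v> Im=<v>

Need the full column D^3_{m',2} for m'=−3..3 at α=2.7481, β=1.0801, γ=3.5426.
cos(β/2)=0.857683, sin(β/2)=0.514179
d^3_{-3,2}: single k=5 term ⇒ +0.075505;  D = +0.030214+0.069196i
d^3_{-2,2}: k∈[4..5] ⇒ +0.257087 -0.018479 = +0.238608;  D = -0.004343-0.238568i
d^3_{-1,2}: k∈[3..4] ⇒ +0.542442 -0.097476 = +0.444966;  D = -0.163098+0.413997i
d^3_{0,2}: k∈[2..3] ⇒ +0.783603 -0.281625 = +0.501978;  D = +0.349005-0.360801i
d^3_{1,2}: k∈[1..2] ⇒ +0.754655 -0.542442 = +0.212213;  D = -0.194750+0.084302i
d^3_{2,2}: k∈[0..1] ⇒ +0.398071 -0.715329 = -0.317257;  D = -0.317222+0.004768i
d^3_{3,2}: single k=0 term ⇒ -0.584553;  D = +0.543186+0.215988i
Y_3^{m'}(θ=0.5511,φ=0.668) and Σ D·Y over m':
  (+0.0302+0.0692i)·(-0.0251-0.0544i)  (-0.0043-0.2386i)·(+0.0555-0.2322i)  (-0.1631+0.4140i)·(+0.3493-0.2756i)  (+0.3490-0.3608i)·(+0.2000+0.0000i)  (-0.1947+0.0843i)·(-0.3493-0.2756i)  (-0.3172+0.0048i)·(+0.0555+0.2322i)  (+0.5432+0.2160i)·(+0.0251-0.0544i)
Y_3^2(R⁻¹ n̂) = +0.172228+0.028501i

Re=0.1722 Im=0.0285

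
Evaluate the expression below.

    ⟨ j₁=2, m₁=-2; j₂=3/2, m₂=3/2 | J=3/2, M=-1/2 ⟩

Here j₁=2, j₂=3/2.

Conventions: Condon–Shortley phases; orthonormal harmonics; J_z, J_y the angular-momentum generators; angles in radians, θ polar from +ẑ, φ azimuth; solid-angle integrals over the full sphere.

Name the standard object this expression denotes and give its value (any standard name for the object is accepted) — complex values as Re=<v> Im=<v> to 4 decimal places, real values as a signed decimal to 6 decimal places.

This is a Clebsch–Gordan (vector-coupling) coefficient.
j₁+j₂−J=2  J+j₁−j₂=2  J−j₁+j₂=1  j₁+j₂+J+1=6
(j₁±m₁, j₂±m₂, J±M) = (0,4,3,0,1,2)
P² = 32/5
sum k=2..2:
  [2] +1/4 = 1/4
S = 1/4
C² = P²·S² = 2/5 ; C = +0.632456

Clebsch–Gordan coefficient, +√(2/5) ≈ +0.632456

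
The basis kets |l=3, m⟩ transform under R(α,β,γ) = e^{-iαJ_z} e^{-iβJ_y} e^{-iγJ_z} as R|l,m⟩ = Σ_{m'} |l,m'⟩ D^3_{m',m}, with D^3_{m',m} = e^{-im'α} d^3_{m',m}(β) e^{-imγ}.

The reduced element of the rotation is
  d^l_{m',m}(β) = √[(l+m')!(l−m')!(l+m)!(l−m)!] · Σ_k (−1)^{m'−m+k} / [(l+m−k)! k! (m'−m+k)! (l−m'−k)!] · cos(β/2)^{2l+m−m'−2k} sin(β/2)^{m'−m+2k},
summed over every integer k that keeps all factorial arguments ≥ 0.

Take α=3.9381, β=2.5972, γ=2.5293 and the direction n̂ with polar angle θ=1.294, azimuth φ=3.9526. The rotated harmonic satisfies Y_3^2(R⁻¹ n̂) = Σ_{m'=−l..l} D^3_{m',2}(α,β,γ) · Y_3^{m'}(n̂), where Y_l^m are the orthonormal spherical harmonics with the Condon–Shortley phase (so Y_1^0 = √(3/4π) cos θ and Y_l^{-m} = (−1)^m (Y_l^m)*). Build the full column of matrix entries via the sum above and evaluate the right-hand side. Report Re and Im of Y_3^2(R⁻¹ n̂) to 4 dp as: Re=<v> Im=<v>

Need the full column D^3_{m',2} for m'=−3..3 at α=3.9381, β=2.5972, γ=2.5293.
cos(β/2)=0.268848, sin(β/2)=0.963183
d^3_{-3,2}: single k=5 term ⇒ +0.545915;  D = +0.486097+0.248461i
d^3_{-2,2}: k∈[4..5] ⇒ +0.311040 -0.798458 = -0.487418;  D = +0.462058-0.155171i
d^3_{-1,2}: k∈[3..4] ⇒ +0.109818 -0.704773 = -0.594955;  D = -0.258944+0.535649i
d^3_{0,2}: k∈[2..3] ⇒ +0.026546 -0.340728 = -0.314182;  D = -0.106613-0.295540i
d^3_{1,2}: k∈[1..2] ⇒ +0.004278 -0.109818 = -0.105540;  D = +0.096017+0.043812i
d^3_{2,2}: k∈[0..1] ⇒ +0.000378 -0.024233 = -0.023856;  D = -0.022255+0.008592i
d^3_{3,2}: single k=0 term ⇒ -0.003314;  D = +0.001308-0.003045i
Y_3^{m'}(θ=1.294,φ=3.9526) and Σ D·Y over m':
  (+0.4861+0.2485i)·(+0.2820+0.2417i)  (+0.4621-0.1552i)·(-0.0132-0.2581i)  (-0.2589+0.5356i)·(+0.1342-0.1412i)  (-0.1066-0.2955i)·(-0.2679+0.0000i)  (+0.0960+0.0438i)·(-0.1342-0.1412i)  (-0.0223+0.0086i)·(-0.0132+0.2581i)  (+0.0013-0.0030i)·(-0.2820+0.2417i)
Y_3^2(R⁻¹ n̂) = +0.092073+0.233817i

Re=0.0921 Im=0.2338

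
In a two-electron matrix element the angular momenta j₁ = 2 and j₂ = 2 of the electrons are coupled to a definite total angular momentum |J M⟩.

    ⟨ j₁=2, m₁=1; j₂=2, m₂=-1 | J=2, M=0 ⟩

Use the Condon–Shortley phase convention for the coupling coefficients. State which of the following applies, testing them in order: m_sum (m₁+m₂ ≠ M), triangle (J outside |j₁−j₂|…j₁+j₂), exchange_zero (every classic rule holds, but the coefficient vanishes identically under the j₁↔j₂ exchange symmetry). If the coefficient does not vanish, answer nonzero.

m-sum: m₁+m₂ = 1+(-1) = 0, M = 0  ✓
triangle: |j₁−j₂| = 0 ≤ J = 2 ≤ j₁+j₂ = 4  ✓
exchange: j₁≠j₂ or m₁≠m₂ — the exchange symmetry imposes no constraint here
value check: CG = +√(1/14) = +0.267261 ≠ 0

nonzero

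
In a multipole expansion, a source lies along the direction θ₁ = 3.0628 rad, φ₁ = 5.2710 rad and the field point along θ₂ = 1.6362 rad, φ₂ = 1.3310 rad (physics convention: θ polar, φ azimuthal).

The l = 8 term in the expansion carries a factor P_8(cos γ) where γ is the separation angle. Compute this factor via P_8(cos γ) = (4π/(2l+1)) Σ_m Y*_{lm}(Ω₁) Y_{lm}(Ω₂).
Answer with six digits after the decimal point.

Expand P_8 via completeness: Σ_{m} conj(Y_{8,m}) at Ω₁ times Y_{8,m} at Ω₂ —
  m=-8: Y*=(-0.000000, -0.000000)  Y=(-0.172584, 0.476380)  product (0.000000, 0.000000)
  m=-7: Y*=(-0.000000, 0.000000)  Y=(0.131974, 0.014279)  product (-0.000000, 0.000000)
  m=-6: Y*=(0.000001, 0.000000)  Y=(0.045783, 0.344776)  product (-0.000000, 0.000000)
  m=-5: Y*=(-0.000010, -0.000027)  Y=(0.143821, -0.056083)  product (-0.000003, -0.000003)
  m=-4: Y*=(-0.000315, 0.000403)  Y=(0.171426, 0.244434)  product (-0.000152, -0.000008)
  m=-3: Y*=(0.006621, 0.000698)  Y=(0.108002, -0.123291)  product (0.000801, -0.000741)
  m=-2: Y*=(-0.027075, -0.055542)  Y=(0.245512, 0.127689)  product (0.000445, -0.017093)
  m=-1: Y*=(-0.194874, 0.311790)  Y=(0.039858, -0.163018)  product (0.043060, 0.044195)
  m=+0: Y*=(1.036685, -0.000000)  Y=(0.270271, 0.000000)  product (0.280186, 0.000000)
  m=+1: Y*=(0.194874, 0.311790)  Y=(-0.039858, -0.163018)  product (0.043060, -0.044195)
  m=+2: Y*=(-0.027075, 0.055542)  Y=(0.245512, -0.127689)  product (0.000445, 0.017093)
  m=+3: Y*=(-0.006621, 0.000698)  Y=(-0.108002, -0.123291)  product (0.000801, 0.000741)
  m=+4: Y*=(-0.000315, -0.000403)  Y=(0.171426, -0.244434)  product (-0.000152, 0.000008)
  m=+5: Y*=(0.000010, -0.000027)  Y=(-0.143821, -0.056083)  product (-0.000003, 0.000003)
  m=+6: Y*=(0.000001, -0.000000)  Y=(0.045783, -0.344776)  product (-0.000000, -0.000000)
  m=+7: Y*=(0.000000, 0.000000)  Y=(-0.131974, 0.014279)  product (-0.000000, -0.000000)
  m=+8: Y*=(-0.000000, 0.000000)  Y=(-0.172584, -0.476380)  product (0.000000, -0.000000)
Σ over m = (0.368487, -0.000000); ×(4π/17) → (0.272385, -0.000000). Real part: 0.272385

0.272385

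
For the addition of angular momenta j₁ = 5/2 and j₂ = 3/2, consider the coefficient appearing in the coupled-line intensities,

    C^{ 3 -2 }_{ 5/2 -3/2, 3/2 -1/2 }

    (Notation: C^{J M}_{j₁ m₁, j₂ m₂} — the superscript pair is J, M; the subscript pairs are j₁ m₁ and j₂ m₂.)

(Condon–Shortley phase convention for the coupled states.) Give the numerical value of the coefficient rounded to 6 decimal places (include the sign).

−√(1/12) = -0.288675

j₁+j₂−J=1  J+j₁−j₂=4  J−j₁+j₂=2  j₁+j₂+J+1=8
(j₁±m₁, j₂±m₂, J±M) = (1,4,1,2,1,5)
P² = 48
sum k=0..1:
  [0] +1/24 = 1/24
  [1] −1/12 = -1/12
S = -1/24
C² = P²·S² = 1/12 ; C = -0.288675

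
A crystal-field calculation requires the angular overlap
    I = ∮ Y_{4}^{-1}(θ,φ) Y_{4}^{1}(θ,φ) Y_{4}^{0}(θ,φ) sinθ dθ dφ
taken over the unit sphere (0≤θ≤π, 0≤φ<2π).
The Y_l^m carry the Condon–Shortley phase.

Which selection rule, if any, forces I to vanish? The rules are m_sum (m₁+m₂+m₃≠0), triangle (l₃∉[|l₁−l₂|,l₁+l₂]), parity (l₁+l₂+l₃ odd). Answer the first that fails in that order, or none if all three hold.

Σmᵢ = 0  ✓
l₃∈[|l₁−l₂|,l₁+l₂]=[0,8], have l₃=4  ✓
Σlᵢ = 12 ⇒ even  ✓

none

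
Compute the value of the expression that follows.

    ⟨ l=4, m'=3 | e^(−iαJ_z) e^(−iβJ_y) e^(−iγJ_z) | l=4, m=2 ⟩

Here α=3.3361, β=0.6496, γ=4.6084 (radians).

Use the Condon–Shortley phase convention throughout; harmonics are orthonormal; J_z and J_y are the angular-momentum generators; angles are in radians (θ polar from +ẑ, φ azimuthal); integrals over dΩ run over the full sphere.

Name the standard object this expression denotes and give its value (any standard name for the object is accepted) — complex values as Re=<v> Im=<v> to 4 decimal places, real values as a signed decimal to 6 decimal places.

This is a Wigner D-matrix element — the rotation-matrix element ⟨l m'| R(α,β,γ) |l m⟩ in the angular-momentum basis.
Split into d^4_{3,2}(β=0.6496) × two z-phases.
Half-angle: c=0.947715, s=0.319119. N=√(5040·1·720·2)=2693.993318
k: max(0,(2)−(3))=0 … min(4+(2),4−(3))=1
  k=0: (−1)^1·2693.9933/(720)·0.9477^7·0.3191^1 = -0.819898
  k=1: (−1)^2·2693.9933/(240)·0.9477^5·0.3191^3 = +0.278889
d^4_{3,2}(0.6496) = -0.819898 +0.278889 = -0.541009
Attach z-rotation phases: D = e^{-i(3)(3.3361)}·(-0.541009)·e^{-i(2)(4.6084)} = -0.503305+0.198431i

Wigner D-matrix element, Re=-0.5033 Im=0.1984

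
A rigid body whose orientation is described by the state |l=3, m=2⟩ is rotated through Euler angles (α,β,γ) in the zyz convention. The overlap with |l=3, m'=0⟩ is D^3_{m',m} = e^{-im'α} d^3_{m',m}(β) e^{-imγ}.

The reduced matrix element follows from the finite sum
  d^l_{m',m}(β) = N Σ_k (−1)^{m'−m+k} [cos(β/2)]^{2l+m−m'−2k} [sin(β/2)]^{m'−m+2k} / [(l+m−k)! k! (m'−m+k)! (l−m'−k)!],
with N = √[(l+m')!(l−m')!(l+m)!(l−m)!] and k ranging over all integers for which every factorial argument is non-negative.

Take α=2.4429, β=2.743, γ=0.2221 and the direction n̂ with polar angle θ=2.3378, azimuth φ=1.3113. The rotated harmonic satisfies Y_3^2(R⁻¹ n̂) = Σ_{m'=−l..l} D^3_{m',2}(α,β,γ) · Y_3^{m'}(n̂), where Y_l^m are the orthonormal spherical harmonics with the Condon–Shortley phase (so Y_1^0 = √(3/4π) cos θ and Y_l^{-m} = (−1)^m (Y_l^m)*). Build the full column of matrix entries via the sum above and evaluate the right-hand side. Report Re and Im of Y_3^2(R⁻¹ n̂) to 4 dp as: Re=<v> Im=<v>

Re=-0.2915 Im=0.1531

Need the full column D^3_{m',2} for m'=−3..3 at α=2.4429, β=2.7430, γ=0.2221.
cos(β/2)=0.197980, sin(β/2)=0.980206
d^3_{-3,2}: single k=5 term ⇒ +0.438817;  D = +0.361845+0.248251i
d^3_{-2,2}: k∈[4..5] ⇒ +0.180918 -0.886961 = -0.706043;  D = +0.188861+0.680315i
d^3_{-1,2}: k∈[3..4] ⇒ +0.046221 -0.566510 = -0.520289;  D = +0.215901-0.473378i
d^3_{0,2}: k∈[2..3] ⇒ +0.008085 -0.198185 = -0.190100;  D = -0.171652+0.081693i
d^3_{1,2}: k∈[1..2] ⇒ +0.000943 -0.046221 = -0.045279;  D = +0.043820+0.011399i
d^3_{2,2}: k∈[0..1] ⇒ +0.000060 -0.007381 = -0.007320;  D = -0.004239-0.005968i
d^3_{3,2}: single k=0 term ⇒ -0.000730;  D = -0.000059+0.000728i
Y_3^{m'}(θ=2.3378,φ=1.3113) and Σ D·Y over m':
  (+0.3618+0.2483i)·(-0.1093+0.1109i)  (+0.1889+0.6803i)·(+0.3192+0.1824i)  (+0.2159-0.4734i)·(+0.0841-0.3167i)  (-0.1717+0.0817i)·(+0.1533+0.0000i)  (+0.0438+0.0114i)·(-0.0841-0.3167i)  (-0.0042-0.0060i)·(+0.3192-0.1824i)  (-0.0001+0.0007i)·(+0.1093+0.1109i)
Y_3^2(R⁻¹ n̂) = -0.291532+0.153068i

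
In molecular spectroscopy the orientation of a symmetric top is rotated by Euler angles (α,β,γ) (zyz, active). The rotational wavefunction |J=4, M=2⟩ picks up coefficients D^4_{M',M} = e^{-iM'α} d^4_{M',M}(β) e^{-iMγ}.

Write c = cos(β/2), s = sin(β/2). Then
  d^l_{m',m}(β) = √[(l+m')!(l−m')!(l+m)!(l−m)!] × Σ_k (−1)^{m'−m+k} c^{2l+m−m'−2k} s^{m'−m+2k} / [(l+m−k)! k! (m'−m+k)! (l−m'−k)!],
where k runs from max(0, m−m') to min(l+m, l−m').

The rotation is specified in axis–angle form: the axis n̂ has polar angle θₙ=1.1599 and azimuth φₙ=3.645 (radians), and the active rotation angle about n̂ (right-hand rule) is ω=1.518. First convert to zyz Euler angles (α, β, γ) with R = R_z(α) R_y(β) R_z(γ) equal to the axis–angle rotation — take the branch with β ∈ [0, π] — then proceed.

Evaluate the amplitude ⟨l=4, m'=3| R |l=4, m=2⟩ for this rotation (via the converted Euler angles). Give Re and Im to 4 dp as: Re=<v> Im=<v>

Axis–angle → zyz. n̂ = (sinθₙcosφₙ, sinθₙsinφₙ, cosθₙ) = (-0.803033, -0.442258, +0.399431), ω = 1.5180.
R = I cosω + sinω [n̂]ₓ + (1−cosω) n̂n̂ᵀ gives
  R = [+0.663603, -0.062468, -0.745472; +0.735281, +0.238043, +0.634585; +0.137813, -0.969244, +0.203898]
β = atan2(√(R₁₃²+R₂₃²), R₃₃) = 1.365459; α = atan2(R₂₃, R₁₃) mod 2π = 2.436372; γ = atan2(R₃₂, −R₃₁) mod 2π = 4.571150
D^4_{3,2}(2.4364,1.3655,4.5711) = e^{-i·3·2.4364}·d^4_{3,2}(1.3655)·e^{-i·2·4.5711}. Compute d first:
With c≡cos(β/2)=0.775854 and s≡sin(β/2)=0.630913, N=[5040·1·720·2]^{1/2}=2693.993318
k: max(0,(2)−(3))=0 … min(4+(2),4−(3))=1
  k=0: (−1)^1·2693.9933/(720)·0.7759^7·0.6309^1 = -0.399477
  k=1: (−1)^2·2693.9933/(240)·0.7759^5·0.6309^3 = +0.792488
d^4_{3,2}(1.3655) = -0.399477 +0.792488 = +0.393011
Attach z-rotation phases: D = e^{-i(3)(2.4364)}·(+0.393011)·e^{-i(2)(4.5711)} = -0.289309+0.266003i

Re=-0.2893 Im=0.2660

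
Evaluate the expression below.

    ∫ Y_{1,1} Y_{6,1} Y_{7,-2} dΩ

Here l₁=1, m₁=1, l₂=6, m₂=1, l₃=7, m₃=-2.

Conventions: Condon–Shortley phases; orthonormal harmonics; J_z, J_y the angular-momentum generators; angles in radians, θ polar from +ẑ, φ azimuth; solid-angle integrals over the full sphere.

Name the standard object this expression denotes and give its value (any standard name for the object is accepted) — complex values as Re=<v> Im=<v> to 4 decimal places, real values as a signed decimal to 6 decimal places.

Gaunt coefficient, +0.209937

This is a Gaunt coefficient — the integral of a triple product of spherical harmonics over the sphere.
Checks pass: Σm=0; 14 even; l₃=7∈[5,7].
(2·1+1)(2·6+1)(2·7+1) = 585
Δ: 0! 2! 12! / 15! → 1/1365
sum: t=0:+1/518400 = 1/518400
3j²(1 6 7; 0 0 0) = Δ·Π!·Σ² = 7/195  (sign -1)
sum: t=0:+1/1209600 = 1/1209600
3j²(1 6 7; 1 1 -2) = Δ·Π!·Σ² = 12/455  (sign -1)
combine: 4πI² = 585·7/195·12/455 = 36/65
take √, sign +1: I = 0.20993732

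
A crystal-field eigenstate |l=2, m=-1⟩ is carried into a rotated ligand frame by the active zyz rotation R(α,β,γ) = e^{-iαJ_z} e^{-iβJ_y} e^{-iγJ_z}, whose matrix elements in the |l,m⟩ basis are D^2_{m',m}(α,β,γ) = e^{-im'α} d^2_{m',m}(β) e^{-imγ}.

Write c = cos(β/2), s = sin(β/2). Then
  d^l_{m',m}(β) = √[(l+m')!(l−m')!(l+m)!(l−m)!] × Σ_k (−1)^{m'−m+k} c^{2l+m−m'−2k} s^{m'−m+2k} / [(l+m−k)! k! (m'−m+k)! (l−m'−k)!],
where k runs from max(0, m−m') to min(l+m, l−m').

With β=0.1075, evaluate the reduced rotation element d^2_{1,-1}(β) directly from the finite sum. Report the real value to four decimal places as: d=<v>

d=0.0086

d^2_{1,-1}(β=0.1075) via the finite sum:
Half-angle: c=0.998556, s=0.053724. N=√(6·1·1·6)=6.000000
k: max(0,(-1)−(1))=0 … min(2+(-1),2−(1))=1
  k=0: (−1)^2·6.0000/(2)·0.9986^2·0.0537^2 = +0.008634
  k=1: (−1)^3·6.0000/(6)·0.9986^0·0.0537^4 = -0.000008
d^2_{1,-1}(0.1075) = +0.008634 -0.000008 = +0.008626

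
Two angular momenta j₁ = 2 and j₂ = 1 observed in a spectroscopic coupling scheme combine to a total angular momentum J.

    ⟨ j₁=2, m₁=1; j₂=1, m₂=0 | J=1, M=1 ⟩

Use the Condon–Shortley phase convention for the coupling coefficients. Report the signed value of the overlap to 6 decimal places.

√[3·2!2!0!/5! · 3!1!1!1!2!0!] = √(6/5)
  +(−1)^1/∏(1,1,0,0,2,0)! = -1/2  (running -1/2)
⟨..|..⟩ = √(6/5)·(-1/2) = -0.547723

-0.547723  (= −√(3/10))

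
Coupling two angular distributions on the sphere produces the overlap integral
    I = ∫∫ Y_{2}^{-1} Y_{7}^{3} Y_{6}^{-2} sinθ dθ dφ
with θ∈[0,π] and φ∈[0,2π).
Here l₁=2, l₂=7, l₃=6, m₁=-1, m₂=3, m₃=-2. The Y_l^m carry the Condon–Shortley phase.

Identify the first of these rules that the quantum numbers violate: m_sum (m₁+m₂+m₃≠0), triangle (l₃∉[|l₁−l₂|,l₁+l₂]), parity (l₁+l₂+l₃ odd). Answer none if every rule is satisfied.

Σmᵢ = 0  ✓
l₃∈[|l₁−l₂|,l₁+l₂]=[5,9], have l₃=6  ✓
Σlᵢ = 15 ⇒ odd  ✗

parity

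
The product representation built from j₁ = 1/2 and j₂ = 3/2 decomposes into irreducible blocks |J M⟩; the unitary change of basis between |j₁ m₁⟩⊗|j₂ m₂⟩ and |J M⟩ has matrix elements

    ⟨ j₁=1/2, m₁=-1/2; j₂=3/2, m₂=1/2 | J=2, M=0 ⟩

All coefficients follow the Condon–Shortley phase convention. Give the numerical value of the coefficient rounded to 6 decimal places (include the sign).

triangle: 0!·1!·3!/5! = 6/120
(j±m)!: 0!·1!·2!·1!·2!·2! = 8
prefactor² = (2J+1)·Δ·N² = 2
  k=0: +1/(0!·0!·1!·2!·0!·1!) = 1/2
Σ = 1/2  ⇒  CG² = 2·(1/2)² = 1/2
CG = +√(1/2) = +0.707107

+√(1/2) ≈ +0.707107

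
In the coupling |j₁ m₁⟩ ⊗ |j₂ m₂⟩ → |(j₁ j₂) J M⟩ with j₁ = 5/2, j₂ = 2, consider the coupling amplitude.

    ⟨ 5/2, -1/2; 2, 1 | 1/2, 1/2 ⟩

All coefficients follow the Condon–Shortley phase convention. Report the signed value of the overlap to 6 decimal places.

-0.365148

j₁+j₂−J=4  J+j₁−j₂=1  J−j₁+j₂=0  j₁+j₂+J+1=6
(j₁±m₁, j₂±m₂, J±M) = (2,3,3,1,1,0)
P² = 24/5
sum k=3..3:
  [3] −1/6 = -1/6
S = -1/6
C² = P²·S² = 2/15 ; C = -0.365148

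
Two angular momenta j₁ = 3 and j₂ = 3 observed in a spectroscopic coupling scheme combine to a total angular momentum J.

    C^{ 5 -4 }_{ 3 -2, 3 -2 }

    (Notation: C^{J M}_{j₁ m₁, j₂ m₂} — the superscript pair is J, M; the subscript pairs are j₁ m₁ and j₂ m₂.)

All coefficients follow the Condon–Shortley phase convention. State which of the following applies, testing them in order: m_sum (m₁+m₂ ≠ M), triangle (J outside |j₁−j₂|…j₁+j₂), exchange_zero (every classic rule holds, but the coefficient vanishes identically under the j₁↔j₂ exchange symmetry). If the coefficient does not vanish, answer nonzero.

exchange_zero

m-sum: m₁+m₂ = -2+(-2) = -4, M = -4  ✓
triangle: |j₁−j₂| = 0 ≤ J = 5 ≤ j₁+j₂ = 6  ✓
exchange: j₁=j₂ and m₁=m₂, and (−1)^(j₁+j₂−J) = (−1)^1 = −1 forces ⟨j₁m₁;j₂m₂|JM⟩ = −⟨j₂m₂;j₁m₁|JM⟩ = −⟨j₁m₁;j₂m₂|JM⟩ ⇒ the coefficient vanishes identically
Racah sum check: Σ_k collapses to 0 ⇒ CG = 0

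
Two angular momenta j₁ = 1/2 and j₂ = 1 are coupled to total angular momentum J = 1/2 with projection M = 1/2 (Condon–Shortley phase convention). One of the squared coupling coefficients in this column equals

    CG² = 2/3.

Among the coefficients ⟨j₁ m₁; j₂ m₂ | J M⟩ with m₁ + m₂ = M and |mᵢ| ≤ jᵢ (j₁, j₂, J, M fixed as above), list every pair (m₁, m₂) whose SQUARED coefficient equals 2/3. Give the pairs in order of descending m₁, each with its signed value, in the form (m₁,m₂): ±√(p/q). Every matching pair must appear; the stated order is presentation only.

Admissible pairs with m₁+m₂ = M = 1/2: (-1/2,1), (1/2,0)
  (m₁,m₂)=(1/2,0): CG² = 1/3, CG = +√(1/3)
  (m₁,m₂)=(-1/2,1): CG² = 2/3, CG = −√(2/3)   ← matches the target
Pairs with CG² = 2/3: (-1/2,1): −√(2/3)

(-1/2,1): −√(2/3)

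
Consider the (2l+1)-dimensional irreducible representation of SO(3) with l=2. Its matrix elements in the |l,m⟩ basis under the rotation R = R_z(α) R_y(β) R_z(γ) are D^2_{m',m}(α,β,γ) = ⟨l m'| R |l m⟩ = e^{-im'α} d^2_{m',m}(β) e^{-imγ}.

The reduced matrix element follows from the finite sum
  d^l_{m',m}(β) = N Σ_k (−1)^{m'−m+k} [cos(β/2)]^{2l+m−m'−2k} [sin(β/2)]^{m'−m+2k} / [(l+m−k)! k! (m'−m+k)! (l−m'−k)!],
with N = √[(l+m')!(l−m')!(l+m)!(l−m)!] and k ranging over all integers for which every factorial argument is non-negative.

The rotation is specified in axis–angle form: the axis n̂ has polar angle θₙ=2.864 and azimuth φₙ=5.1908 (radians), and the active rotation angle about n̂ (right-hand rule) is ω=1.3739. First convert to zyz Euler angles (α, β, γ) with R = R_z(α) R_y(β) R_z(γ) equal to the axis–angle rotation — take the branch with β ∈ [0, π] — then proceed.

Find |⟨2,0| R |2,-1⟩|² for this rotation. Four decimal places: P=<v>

Axis–angle → zyz. n̂ = (sinθₙcosφₙ, sinθₙsinφₙ, cosθₙ) = (+0.126160, -0.243274, -0.961718), ω = 1.3739.
R = I cosω + sinω [n̂]ₓ + (1−cosω) n̂n̂ᵀ gives
  R = [+0.208429, +0.918449, -0.336169; -0.967823, +0.243231, +0.064469; +0.140979, +0.311915, +0.939593]
β = atan2(√(R₁₃²+R₂₃²), R₃₃) = 0.349358; α = atan2(R₂₃, R₁₃) mod 2π = 2.952116; γ = atan2(R₃₂, −R₃₁) mod 2π = 1.995294
D^2_{0,-1}(2.9521,0.3494,1.9953) = e^{-i·0·2.9521}·d^2_{0,-1}(0.3494)·e^{-i·-1·1.9953}. Compute d first:
With c≡cos(β/2)=0.984782 and s≡sin(β/2)=0.173792, N=[2·2·1·6]^{1/2}=4.898979
k∈{0,1} keeps every argument non-negative
  k=0: (−1)^1·4.8990/(2)·0.9848^3·0.1738^1 = -0.406561
  k=1: (−1)^2·4.8990/(2)·0.9848^1·0.1738^3 = +0.012662
d^2_{0,-1}(0.3494) = -0.406561 +0.012662 = -0.393899
|D^2_{0,-1}|² = |d^2_{0,-1}(β)|² = (-0.393899)² = 0.155157 (the z-rotation phases have unit modulus)

P=0.1552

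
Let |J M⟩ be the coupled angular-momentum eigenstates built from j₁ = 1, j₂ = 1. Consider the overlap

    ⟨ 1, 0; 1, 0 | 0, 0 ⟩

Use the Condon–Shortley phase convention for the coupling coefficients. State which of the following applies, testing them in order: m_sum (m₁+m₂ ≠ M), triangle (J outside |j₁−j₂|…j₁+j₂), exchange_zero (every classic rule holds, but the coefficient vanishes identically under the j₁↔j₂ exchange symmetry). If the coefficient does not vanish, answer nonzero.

nonzero

m-sum: m₁+m₂ = 0+0 = 0, M = 0  ✓
triangle: |j₁−j₂| = 0 ≤ J = 0 ≤ j₁+j₂ = 2  ✓
exchange: j₁=j₂, m₁=m₂ with (−1)^(j₁+j₂−J) = (−1)^2 = +1 — symmetry imposes no zero
value check: CG = −√(1/3) = -0.577350 ≠ 0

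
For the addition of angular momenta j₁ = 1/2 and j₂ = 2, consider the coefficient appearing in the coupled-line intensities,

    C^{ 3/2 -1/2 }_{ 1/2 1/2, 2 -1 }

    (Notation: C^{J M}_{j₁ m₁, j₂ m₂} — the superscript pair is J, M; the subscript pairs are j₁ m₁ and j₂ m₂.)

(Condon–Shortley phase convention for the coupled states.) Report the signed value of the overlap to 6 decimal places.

√[4·1!0!3!/5! · 1!0!1!3!1!2!] = √(12/5)
  +(−1)^0/∏(0,1,0,1,0,2)! = 1/2  (running 1/2)
⟨..|..⟩ = √(12/5)·(1/2) = +0.774597

+0.774597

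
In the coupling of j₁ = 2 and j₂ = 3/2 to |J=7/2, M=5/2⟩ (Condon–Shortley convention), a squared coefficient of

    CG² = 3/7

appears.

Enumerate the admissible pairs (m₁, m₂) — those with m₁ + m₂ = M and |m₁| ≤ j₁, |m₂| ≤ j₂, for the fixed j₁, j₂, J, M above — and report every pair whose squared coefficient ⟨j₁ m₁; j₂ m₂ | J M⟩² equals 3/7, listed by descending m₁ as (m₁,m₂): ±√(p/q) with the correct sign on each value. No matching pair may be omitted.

(2,1/2): +√(3/7)

Admissible pairs with m₁+m₂ = M = 5/2: (1,3/2), (2,1/2)
  (m₁,m₂)=(2,1/2): CG² = 3/7, CG = +√(3/7)   ← matches the target
  (m₁,m₂)=(1,3/2): CG² = 4/7, CG = +√(4/7)
Pairs with CG² = 3/7: (2,1/2): +√(3/7)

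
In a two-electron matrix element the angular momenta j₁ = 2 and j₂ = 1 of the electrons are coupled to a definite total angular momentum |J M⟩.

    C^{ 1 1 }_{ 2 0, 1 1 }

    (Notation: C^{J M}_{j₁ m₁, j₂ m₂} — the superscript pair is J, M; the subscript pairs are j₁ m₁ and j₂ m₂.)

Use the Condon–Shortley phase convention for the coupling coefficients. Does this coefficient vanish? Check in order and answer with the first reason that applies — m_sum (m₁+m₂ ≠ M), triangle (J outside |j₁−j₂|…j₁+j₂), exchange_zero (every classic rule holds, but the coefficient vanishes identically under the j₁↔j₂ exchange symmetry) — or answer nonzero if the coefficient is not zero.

nonzero

m-sum: m₁+m₂ = 0+1 = 1, M = 1  ✓
triangle: |j₁−j₂| = 1 ≤ J = 1 ≤ j₁+j₂ = 3  ✓
exchange: j₁≠j₂ or m₁≠m₂ — the exchange symmetry imposes no constraint here
value check: CG = +√(1/10) = +0.316228 ≠ 0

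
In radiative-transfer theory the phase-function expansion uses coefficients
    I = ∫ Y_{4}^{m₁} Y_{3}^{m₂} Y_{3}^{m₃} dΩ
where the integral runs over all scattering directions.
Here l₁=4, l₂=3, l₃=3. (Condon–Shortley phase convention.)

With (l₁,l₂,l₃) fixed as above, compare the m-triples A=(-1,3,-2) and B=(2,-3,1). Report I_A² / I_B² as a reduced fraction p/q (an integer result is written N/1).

5/9

Same 4,3,3: normalisation and zero-m 3j drop out of the ratio.
A: Δ: 4! 4! 2! / 11! → 1/34650; sum: t=4:+1/288 = 1/288; 3j²(4 3 3; -1 3 -2) = Δ·Π!·Σ² = 5/231  (sign -1)
B: Δ: 4! 4! 2! / 11! → 1/34650; sum: t=0:+1/192 = 1/192; 3j²(4 3 3; 2 -3 1) = Δ·Π!·Σ² = 3/77  (sign +1)
I_A²/I_B² = (5/231)/(3/77) = 5/9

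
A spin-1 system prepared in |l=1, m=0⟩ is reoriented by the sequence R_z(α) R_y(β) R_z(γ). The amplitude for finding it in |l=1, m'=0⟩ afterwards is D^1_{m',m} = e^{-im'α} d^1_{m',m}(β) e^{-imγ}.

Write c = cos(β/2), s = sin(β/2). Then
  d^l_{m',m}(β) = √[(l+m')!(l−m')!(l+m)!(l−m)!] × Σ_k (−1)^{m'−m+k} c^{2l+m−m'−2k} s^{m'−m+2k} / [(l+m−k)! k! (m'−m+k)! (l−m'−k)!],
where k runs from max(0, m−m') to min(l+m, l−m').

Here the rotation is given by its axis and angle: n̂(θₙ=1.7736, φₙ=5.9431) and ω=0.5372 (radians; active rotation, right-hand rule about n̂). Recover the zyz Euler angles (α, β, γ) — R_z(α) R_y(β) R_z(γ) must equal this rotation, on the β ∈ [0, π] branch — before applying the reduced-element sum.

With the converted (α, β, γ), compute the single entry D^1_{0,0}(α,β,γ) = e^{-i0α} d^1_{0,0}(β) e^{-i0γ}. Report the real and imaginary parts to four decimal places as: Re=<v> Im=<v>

Axis–angle → zyz. n̂ = (sinθₙcosφₙ, sinθₙsinφₙ, cosθₙ) = (+0.923406, -0.326731, -0.201416), ω = 0.5372.
R = I cosω + sinω [n̂]ₓ + (1−cosω) n̂n̂ᵀ gives
  R = [+0.979249, +0.060574, -0.193396; -0.145568, +0.874182, -0.463267; +0.141001, +0.481806, +0.864859]
β = atan2(√(R₁₃²+R₂₃²), R₃₃) = 0.525927; α = atan2(R₂₃, R₁₃) mod 2π = 4.316920; γ = atan2(R₃₂, −R₃₁) mod 2π = 1.855498
First d^1_{0,0}(β=0.5259), then the phase factors e^{-i(0)α} and e^{-i(0)γ}:
Half-angle: c=0.965624, s=0.259943. N=√(1·1·1·1)=1.000000
k∈{0,1} keeps every argument non-negative
  k=0: (−1)^0·1.0000/(1)·0.9656^2·0.2599^0 = +0.932430
  k=1: (−1)^1·1.0000/(1)·0.9656^0·0.2599^2 = -0.067570
d^1_{0,0}(0.5259) = +0.932430 -0.067570 = +0.864859
D = (+1.000000+0.000000i)·(+0.864859)·(+1.000000+0.000000i) = +0.864859+0.000000i

Re=0.8649 Im=0.0000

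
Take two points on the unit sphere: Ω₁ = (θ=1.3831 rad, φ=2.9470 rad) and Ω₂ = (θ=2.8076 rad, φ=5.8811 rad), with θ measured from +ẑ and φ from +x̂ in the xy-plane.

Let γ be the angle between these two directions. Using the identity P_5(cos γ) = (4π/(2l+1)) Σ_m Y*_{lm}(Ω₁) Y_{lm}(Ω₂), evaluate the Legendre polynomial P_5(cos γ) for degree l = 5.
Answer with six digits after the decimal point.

Term-by-term m-sum for l=5 (normalisation 4π/11 = 1.142397):
  m=-5: Y*=-0.23909 + 0.35111j  Y=-0.00075 + 0.00159j  product -0.00038 - 0.00064j
  m=-4: Y*=0.18167 - 0.17913j  Y=0.00060 - 0.01600j  product -0.00276 - 0.00301j
  m=-3: Y*=0.18794 - 0.12415j  Y=0.03056 + 0.08008j  product 0.01568 + 0.01126j
  m=-2: Y*=-0.25290 + 0.10372j  Y=-0.20024 - 0.20791j  product 0.07221 + 0.03181j
  m=-1: Y*=-0.16609 + 0.03273j  Y=0.50566 + 0.21504j  product -0.09103 - 0.01916j
  m=+0: Y*=0.27582 + 0.00000j  Y=-0.29937 + 0.00000j  product -0.08257 + 0.00000j
  m=+1: Y*=0.16609 + 0.03273j  Y=-0.50566 + 0.21504j  product -0.09103 + 0.01916j
  m=+2: Y*=-0.25290 - 0.10372j  Y=-0.20024 + 0.20791j  product 0.07221 - 0.03181j
  m=+3: Y*=-0.18794 - 0.12415j  Y=-0.03056 + 0.08008j  product 0.01568 - 0.01126j
  m=+4: Y*=0.18167 + 0.17913j  Y=0.00060 + 0.01600j  product -0.00276 + 0.00301j
  m=+5: Y*=0.23909 + 0.35111j  Y=0.00075 + 0.00159j  product -0.00038 + 0.00064j
Accumulated sum -0.09512 + 0.00000j; after 4π/(2l+1) scaling, -0.10866 + 0.00000j ⇒ P_5 = -0.108662

-0.108662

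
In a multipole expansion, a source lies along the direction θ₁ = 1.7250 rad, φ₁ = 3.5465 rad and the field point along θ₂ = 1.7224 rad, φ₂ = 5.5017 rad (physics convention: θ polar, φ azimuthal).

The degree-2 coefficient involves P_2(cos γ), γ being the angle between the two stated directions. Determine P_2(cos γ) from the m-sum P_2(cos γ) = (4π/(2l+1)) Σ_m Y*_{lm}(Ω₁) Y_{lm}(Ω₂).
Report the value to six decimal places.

-0.323413

Addition theorem: P_2(cos γ) = (4π/5) Σ_m Y*_{lm}(Ω₁) Y_{lm}(Ω₂), m = −2…2:
  m=-2: (+0.260103+0.273125i) × (+0.002954+0.377452i) = -0.102323+0.098983i  (running Σ = -0.102323+0.098983i)
  m=-1: (+0.107769+0.046189i) × (-0.081873-0.081234i) = -0.005071-0.012536i  (running Σ = -0.107395+0.086447i)
  m=0: (-0.293070-0.000000i) × (-0.293811+0.000000i) = +0.086107+0.000000i  (running Σ = -0.021287+0.086447i)
  m=1: (-0.107769+0.046189i) × (+0.081873-0.081234i) = -0.005071+0.012536i  (running Σ = -0.026359+0.098983i)
  m=2: (+0.260103-0.273125i) × (+0.002954-0.377452i) = -0.102323-0.098983i  (running Σ = -0.128682+0.000000i)
Accumulated sum -0.128682+0.000000i; after 4π/(2l+1) scaling, -0.323413+0.000000i ⇒ P_2 = -0.323413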